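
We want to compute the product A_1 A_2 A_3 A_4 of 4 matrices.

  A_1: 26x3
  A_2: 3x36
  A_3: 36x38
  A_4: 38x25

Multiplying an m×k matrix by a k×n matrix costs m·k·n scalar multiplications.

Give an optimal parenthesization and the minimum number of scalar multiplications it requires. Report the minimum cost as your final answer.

8904

Adjacent pairs: A_1A_2 = 26·3·36 = 2808; A_2A_3 = 3·36·38 = 4104; A_3A_4 = 36·38·25 = 34200.
Length 3: A_1..A_3: k=1: 0+4104+26·3·38=7068; k=2: 2808+0+26·36·38=38376 → min 7068 | A_2..A_4: k=2: 0+34200+3·36·25=36900; k=3: 4104+0+3·38·25=6954 → min 6954.
Length 4: A_1..A_4: k=1: 0+6954+26·3·25=8904; k=2: 2808+34200+26·36·25=60408; k=3: 7068+0+26·38·25=31768 → min 8904.
Optimal parenthesization: (A_1 ((A_2 A_3) A_4)) with cost 8904.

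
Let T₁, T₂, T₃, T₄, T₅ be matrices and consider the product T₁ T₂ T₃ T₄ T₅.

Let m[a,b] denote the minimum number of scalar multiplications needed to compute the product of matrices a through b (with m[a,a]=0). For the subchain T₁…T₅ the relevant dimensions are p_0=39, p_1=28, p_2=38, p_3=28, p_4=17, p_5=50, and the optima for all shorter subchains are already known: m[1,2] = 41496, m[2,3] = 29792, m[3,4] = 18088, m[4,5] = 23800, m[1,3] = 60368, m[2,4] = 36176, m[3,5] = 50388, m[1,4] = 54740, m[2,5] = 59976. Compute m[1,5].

m[1,5] = min over k∈[1,4] of m[1,k]+m[k+1,5]+p_{0}·p_k·p_{5}.
k=1: 0 + 59976 + 39·28·50 = 114576; k=2: 41496 + 50388 + 39·38·50 = 165984; k=3: 60368 + 23800 + 39·28·50 = 138768; k=4: 54740 + 0 + 39·17·50 = 87890.
Minimum: 87890 at k=4.

87890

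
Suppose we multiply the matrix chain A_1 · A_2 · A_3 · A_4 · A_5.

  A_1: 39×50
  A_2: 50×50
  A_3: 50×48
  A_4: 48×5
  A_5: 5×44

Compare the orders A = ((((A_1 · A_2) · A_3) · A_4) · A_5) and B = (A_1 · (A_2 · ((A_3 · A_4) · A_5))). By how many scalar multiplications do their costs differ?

9760

Order A = ((((A_1 · A_2) · A_3) · A_4) · A_5): (A_1 · A_2): 39×50 by 50×50 → 39×50, cost 39·50·50 = 97500; ((A_1 · A_2) · A_3): 39×50 by 50×48 → 39×48, cost 39·50·48 = 93600; cumulative 191100; (((A_1 · A_2) · A_3) · A_4): 39×48 by 48×5 → 39×5, cost 39·48·5 = 9360; cumulative 200460; ((((A_1 · A_2) · A_3) · A_4) · A_5): 39×5 by 5×44 → 39×44, cost 39·5·44 = 8580; cumulative 209040. Total 209040.
Order B = (A_1 · (A_2 · ((A_3 · A_4) · A_5))): (A_3 · A_4): 50×48 by 48×5 → 50×5, cost 50·48·5 = 12000; ((A_3 · A_4) · A_5): 50×5 by 5×44 → 50×44, cost 50·5·44 = 11000; cumulative 23000; (A_2 · ((A_3 · A_4) · A_5)): 50×50 by 50×44 → 50×44, cost 50·50·44 = 110000; cumulative 133000; (A_1 · (A_2 · ((A_3 · A_4) · A_5))): 39×50 by 50×44 → 39×44, cost 39·50·44 = 85800; cumulative 218800. Total 218800.
Difference: |209040 − 218800| = 9760.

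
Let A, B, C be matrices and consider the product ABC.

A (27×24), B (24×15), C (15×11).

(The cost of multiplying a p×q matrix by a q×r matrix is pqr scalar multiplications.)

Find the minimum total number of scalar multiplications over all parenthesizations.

Order (A(BC)): (BC): 24×15 by 15×11 → 24×11, cost 24·15·11 = 3960; (A(BC)): 27×24 by 24×11 → 27×11, cost 27·24·11 = 7128; cumulative 11088. Total 11088.
Order ((AB)C): (AB): 27×24 by 24×15 → 27×15, cost 27·24·15 = 9720; ((AB)C): 27×15 by 15×11 → 27×11, cost 27·15·11 = 4455; cumulative 14175. Total 14175.
Minimum: 11088.

11088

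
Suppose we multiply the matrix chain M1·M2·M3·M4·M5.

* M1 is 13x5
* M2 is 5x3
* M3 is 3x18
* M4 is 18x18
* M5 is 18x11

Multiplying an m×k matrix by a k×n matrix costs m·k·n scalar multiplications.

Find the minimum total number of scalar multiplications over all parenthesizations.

2190

Adjacent pairs: M1M2 = 13·5·3 = 195; M2M3 = 5·3·18 = 270; M3M4 = 3·18·18 = 972; M4M5 = 18·18·11 = 3564.
Length 3: M1..M3: k=1: 0+270+13·5·18=1440; k=2: 195+0+13·3·18=897 → min 897 | M2..M4: k=2: 0+972+5·3·18=1242; k=3: 270+0+5·18·18=1890 → min 1242 | M3..M5: k=3: 0+3564+3·18·11=4158; k=4: 972+0+3·18·11=1566 → min 1566.
Length 4: M1..M4: k=1: 0+1242+13·5·18=2412; k=2: 195+972+13·3·18=1869; k=3: 897+0+13·18·18=5109 → min 1869 | M2..M5: k=2: 0+1566+5·3·11=1731; k=3: 270+3564+5·18·11=4824; k=4: 1242+0+5·18·11=2232 → min 1731.
Length 5: M1..M5: k=1: 0+1731+13·5·11=2446; k=2: 195+1566+13·3·11=2190; k=3: 897+3564+13·18·11=7035; k=4: 1869+0+13·18·11=4443 → min 2190.
Optimal order: ((M1·M2)·((M3·M4)·M5)) with cost 2190.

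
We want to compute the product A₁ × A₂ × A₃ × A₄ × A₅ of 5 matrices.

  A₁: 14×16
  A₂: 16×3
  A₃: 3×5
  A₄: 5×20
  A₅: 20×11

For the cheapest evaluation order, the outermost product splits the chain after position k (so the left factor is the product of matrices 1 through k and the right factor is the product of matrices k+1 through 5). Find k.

Adjacent pairs: A₁A₂ = 14·16·3 = 672; A₂A₃ = 16·3·5 = 240; A₃A₄ = 3·5·20 = 300; A₄A₅ = 5·20·11 = 1100.
Length 3: A₁..A₃: k=1: 0+240+14·16·5=1360; k=2: 672+0+14·3·5=882 → min 882 | A₂..A₄: k=2: 0+300+16·3·20=1260; k=3: 240+0+16·5·20=1840 → min 1260 | A₃..A₅: k=3: 0+1100+3·5·11=1265; k=4: 300+0+3·20·11=960 → min 960.
Length 4: A₁..A₄: k=1: 0+1260+14·16·20=5740; k=2: 672+300+14·3·20=1812; k=3: 882+0+14·5·20=2282 → min 1812 | A₂..A₅: k=2: 0+960+16·3·11=1488; k=3: 240+1100+16·5·11=2220; k=4: 1260+0+16·20·11=4780 → min 1488.
Top-level splits: k=1: (A₁..A₁)·(A₂..A₅) → 0+1488+14·16·11 = 3952; k=2: (A₁..A₂)·(A₃..A₅) → 672+960+14·3·11 = 2094; k=3: (A₁..A₃)·(A₄..A₅) → 882+1100+14·5·11 = 2752; k=4: (A₁..A₄)·(A₅..A₅) → 1812+0+14·20·11 = 4892.
Best split is after A₂, i.e. k = 2.

2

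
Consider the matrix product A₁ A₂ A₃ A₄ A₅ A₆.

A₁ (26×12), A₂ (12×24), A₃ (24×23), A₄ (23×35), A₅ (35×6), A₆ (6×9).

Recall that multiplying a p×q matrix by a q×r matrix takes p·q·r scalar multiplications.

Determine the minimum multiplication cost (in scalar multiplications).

Adjacent pairs: A₁A₂ = 26·12·24 = 7488; A₂A₃ = 12·24·23 = 6624; A₃A₄ = 24·23·35 = 19320; A₄A₅ = 23·35·6 = 4830; A₅A₆ = 35·6·9 = 1890.
Length 3: A₁..A₃: k=1: 0+6624+26·12·23=13800; k=2: 7488+0+26·24·23=21840 → min 13800 | A₂..A₄: k=2: 0+19320+12·24·35=29400; k=3: 6624+0+12·23·35=16284 → min 16284 | A₃..A₅: k=3: 0+4830+24·23·6=8142; k=4: 19320+0+24·35·6=24360 → min 8142 | A₄..A₆: k=4: 0+1890+23·35·9=9135; k=5: 4830+0+23·6·9=6072 → min 6072.
Length 4: A₁..A₄: k=1: 0+16284+26·12·35=27204; k=2: 7488+19320+26·24·35=48648; k=3: 13800+0+26·23·35=34730 → min 27204 | A₂..A₅: k=2: 0+8142+12·24·6=9870; k=3: 6624+4830+12·23·6=13110; k=4: 16284+0+12·35·6=18804 → min 9870 | A₃..A₆: k=3: 0+6072+24·23·9=11040; k=4: 19320+1890+24·35·9=28770; k=5: 8142+0+24·6·9=9438 → min 9438.
Length 5: A₁..A₅: k=1: 0+9870+26·12·6=11742; k=2: 7488+8142+26·24·6=19374; k=3: 13800+4830+26·23·6=22218; k=4: 27204+0+26·35·6=32664 → min 11742 | A₂..A₆: k=2: 0+9438+12·24·9=12030; k=3: 6624+6072+12·23·9=15180; k=4: 16284+1890+12·35·9=21954; k=5: 9870+0+12·6·9=10518 → min 10518.
Length 6: A₁..A₆: k=1: 0+10518+26·12·9=13326; k=2: 7488+9438+26·24·9=22542; k=3: 13800+6072+26·23·9=25254; k=4: 27204+1890+26·35·9=37284; k=5: 11742+0+26·6·9=13146 → min 13146.
Optimal order: ((A₁ (A₂ (A₃ (A₄ A₅)))) A₆) with cost 13146.

13146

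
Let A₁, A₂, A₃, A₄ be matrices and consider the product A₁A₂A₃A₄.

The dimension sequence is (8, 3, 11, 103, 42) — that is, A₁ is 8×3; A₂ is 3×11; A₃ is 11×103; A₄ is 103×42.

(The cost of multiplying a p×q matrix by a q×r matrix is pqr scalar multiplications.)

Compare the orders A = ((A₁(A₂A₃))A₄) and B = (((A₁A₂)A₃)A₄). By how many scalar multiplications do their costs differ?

Order A = ((A₁(A₂A₃))A₄): (A₂A₃): 3×11 by 11×103 → 3×103, cost 3·11·103 = 3399; (A₁(A₂A₃)): 8×3 by 3×103 → 8×103, cost 8·3·103 = 2472; cumulative 5871; ((A₁(A₂A₃))A₄): 8×103 by 103×42 → 8×42, cost 8·103·42 = 34608; cumulative 40479. Total 40479.
Order B = (((A₁A₂)A₃)A₄): (A₁A₂): 8×3 by 3×11 → 8×11, cost 8·3·11 = 264; ((A₁A₂)A₃): 8×11 by 11×103 → 8×103, cost 8·11·103 = 9064; cumulative 9328; (((A₁A₂)A₃)A₄): 8×103 by 103×42 → 8×42, cost 8·103·42 = 34608; cumulative 43936. Total 43936.
Difference: |40479 − 43936| = 3457.

3457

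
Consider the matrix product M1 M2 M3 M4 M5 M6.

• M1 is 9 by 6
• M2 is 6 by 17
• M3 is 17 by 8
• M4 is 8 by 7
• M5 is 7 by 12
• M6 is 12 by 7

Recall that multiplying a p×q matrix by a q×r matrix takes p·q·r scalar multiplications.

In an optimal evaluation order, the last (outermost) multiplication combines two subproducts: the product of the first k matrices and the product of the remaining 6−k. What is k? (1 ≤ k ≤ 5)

1

Adjacent pairs: M1M2 = 9·6·17 = 918; M2M3 = 6·17·8 = 816; M3M4 = 17·8·7 = 952; M4M5 = 8·7·12 = 672; M5M6 = 7·12·7 = 588.
Length 3: M1..M3: k=1: 0+816+9·6·8=1248; k=2: 918+0+9·17·8=2142 → min 1248 | M2..M4: k=2: 0+952+6·17·7=1666; k=3: 816+0+6·8·7=1152 → min 1152 | M3..M5: k=3: 0+672+17·8·12=2304; k=4: 952+0+17·7·12=2380 → min 2304 | M4..M6: k=4: 0+588+8·7·7=980; k=5: 672+0+8·12·7=1344 → min 980.
Length 4: M1..M4: k=1: 0+1152+9·6·7=1530; k=2: 918+952+9·17·7=2941; k=3: 1248+0+9·8·7=1752 → min 1530 | M2..M5: k=2: 0+2304+6·17·12=3528; k=3: 816+672+6·8·12=2064; k=4: 1152+0+6·7·12=1656 → min 1656 | M3..M6: k=3: 0+980+17·8·7=1932; k=4: 952+588+17·7·7=2373; k=5: 2304+0+17·12·7=3732 → min 1932.
Length 5: M1..M5: k=1: 0+1656+9·6·12=2304; k=2: 918+2304+9·17·12=5058; k=3: 1248+672+9·8·12=2784; k=4: 1530+0+9·7·12=2286 → min 2286 | M2..M6: k=2: 0+1932+6·17·7=2646; k=3: 816+980+6·8·7=2132; k=4: 1152+588+6·7·7=2034; k=5: 1656+0+6·12·7=2160 → min 2034.
Top-level splits: k=1: (M1..M1)·(M2..M6) → 0+2034+9·6·7 = 2412; k=2: (M1..M2)·(M3..M6) → 918+1932+9·17·7 = 3921; k=3: (M1..M3)·(M4..M6) → 1248+980+9·8·7 = 2732; k=4: (M1..M4)·(M5..M6) → 1530+588+9·7·7 = 2559; k=5: (M1..M5)·(M6..M6) → 2286+0+9·12·7 = 3042.
Best split is after M1, i.e. k = 1.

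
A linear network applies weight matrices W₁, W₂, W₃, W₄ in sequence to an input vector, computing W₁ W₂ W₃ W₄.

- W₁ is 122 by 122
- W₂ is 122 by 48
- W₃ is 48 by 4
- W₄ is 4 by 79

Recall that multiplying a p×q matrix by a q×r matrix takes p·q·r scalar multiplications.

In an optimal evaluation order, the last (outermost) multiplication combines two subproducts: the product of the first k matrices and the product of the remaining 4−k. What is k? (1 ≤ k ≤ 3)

3

Adjacent pairs: W₁W₂ = 122·122·48 = 714432; W₂W₃ = 122·48·4 = 23424; W₃W₄ = 48·4·79 = 15168.
Length 3: W₁..W₃: k=1: 0+23424+122·122·4=82960; k=2: 714432+0+122·48·4=737856 → min 82960 | W₂..W₄: k=2: 0+15168+122·48·79=477792; k=3: 23424+0+122·4·79=61976 → min 61976.
Top-level splits: k=1: (W₁..W₁)·(W₂..W₄) → 0+61976+122·122·79 = 1237812; k=2: (W₁..W₂)·(W₃..W₄) → 714432+15168+122·48·79 = 1192224; k=3: (W₁..W₃)·(W₄..W₄) → 82960+0+122·4·79 = 121512.
Best split is after W₃, i.e. k = 3.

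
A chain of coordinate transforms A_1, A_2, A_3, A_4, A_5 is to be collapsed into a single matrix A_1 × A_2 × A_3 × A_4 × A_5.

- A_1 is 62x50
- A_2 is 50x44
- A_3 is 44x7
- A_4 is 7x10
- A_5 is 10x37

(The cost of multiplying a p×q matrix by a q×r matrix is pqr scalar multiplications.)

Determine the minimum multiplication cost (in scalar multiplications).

Adjacent pairs: A_1A_2 = 62·50·44 = 136400; A_2A_3 = 50·44·7 = 15400; A_3A_4 = 44·7·10 = 3080; A_4A_5 = 7·10·37 = 2590.
Length 3: A_1..A_3: k=1: 0+15400+62·50·7=37100; k=2: 136400+0+62·44·7=155496 → min 37100 | A_2..A_4: k=2: 0+3080+50·44·10=25080; k=3: 15400+0+50·7·10=18900 → min 18900 | A_3..A_5: k=3: 0+2590+44·7·37=13986; k=4: 3080+0+44·10·37=19360 → min 13986.
Length 4: A_1..A_4: k=1: 0+18900+62·50·10=49900; k=2: 136400+3080+62·44·10=166760; k=3: 37100+0+62·7·10=41440 → min 41440 | A_2..A_5: k=2: 0+13986+50·44·37=95386; k=3: 15400+2590+50·7·37=30940; k=4: 18900+0+50·10·37=37400 → min 30940.
Length 5: A_1..A_5: k=1: 0+30940+62·50·37=145640; k=2: 136400+13986+62·44·37=251322; k=3: 37100+2590+62·7·37=55748; k=4: 41440+0+62·10·37=64380 → min 55748.
Optimal order: ((A_1 × (A_2 × A_3)) × (A_4 × A_5)) with cost 55748.

55748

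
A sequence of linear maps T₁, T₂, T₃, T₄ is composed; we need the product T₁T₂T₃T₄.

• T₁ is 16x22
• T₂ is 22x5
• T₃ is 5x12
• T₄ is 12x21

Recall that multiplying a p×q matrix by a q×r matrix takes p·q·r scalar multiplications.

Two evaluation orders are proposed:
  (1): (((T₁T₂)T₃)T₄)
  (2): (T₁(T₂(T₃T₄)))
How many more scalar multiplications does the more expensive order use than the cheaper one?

Order (1) = (((T₁T₂)T₃)T₄): (T₁T₂): 16×22 by 22×5 → 16×5, cost 16·22·5 = 1760; ((T₁T₂)T₃): 16×5 by 5×12 → 16×12, cost 16·5·12 = 960; cumulative 2720; (((T₁T₂)T₃)T₄): 16×12 by 12×21 → 16×21, cost 16·12·21 = 4032; cumulative 6752. Total 6752.
Order (2) = (T₁(T₂(T₃T₄))): (T₃T₄): 5×12 by 12×21 → 5×21, cost 5·12·21 = 1260; (T₂(T₃T₄)): 22×5 by 5×21 → 22×21, cost 22·5·21 = 2310; cumulative 3570; (T₁(T₂(T₃T₄))): 16×22 by 22×21 → 16×21, cost 16·22·21 = 7392; cumulative 10962. Total 10962.
Difference: |6752 − 10962| = 4210.

4210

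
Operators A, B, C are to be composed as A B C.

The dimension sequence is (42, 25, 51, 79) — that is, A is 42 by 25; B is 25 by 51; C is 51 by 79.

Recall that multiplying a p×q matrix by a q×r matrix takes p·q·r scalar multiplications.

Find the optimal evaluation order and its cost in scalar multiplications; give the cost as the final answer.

(A (B C)): cost 183675.
((A B) C): cost 222768.
Optimal: (A (B C)) with cost 183675.

183675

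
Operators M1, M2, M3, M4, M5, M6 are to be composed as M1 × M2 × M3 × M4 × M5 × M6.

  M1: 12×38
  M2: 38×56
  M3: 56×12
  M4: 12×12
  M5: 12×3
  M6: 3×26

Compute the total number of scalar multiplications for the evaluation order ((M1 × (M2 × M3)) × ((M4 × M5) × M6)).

(M2 × M3): 38×56 by 56×12 → 38×12, cost 38·56·12 = 25536
(M1 × (M2 × M3)): 12×38 by 38×12 → 12×12, cost 12·38·12 = 5472; cumulative 31008
(M4 × M5): 12×12 by 12×3 → 12×3, cost 12·12·3 = 432
((M4 × M5) × M6): 12×3 by 3×26 → 12×26, cost 12·3·26 = 936; cumulative 1368
((M1 × (M2 × M3)) × ((M4 × M5) × M6)): 12×12 by 12×26 → 12×26, cost 12·12·26 = 3744; cumulative 36120
Total: 36120 scalar multiplications.

36120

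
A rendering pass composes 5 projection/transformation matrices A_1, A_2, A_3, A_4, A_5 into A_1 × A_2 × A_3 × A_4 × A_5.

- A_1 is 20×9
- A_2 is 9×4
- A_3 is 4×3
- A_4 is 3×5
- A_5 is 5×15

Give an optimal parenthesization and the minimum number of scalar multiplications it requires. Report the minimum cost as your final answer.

Adjacent pairs: A_1A_2 = 20·9·4 = 720; A_2A_3 = 9·4·3 = 108; A_3A_4 = 4·3·5 = 60; A_4A_5 = 3·5·15 = 225.
Length 3: A_1..A_3: k=1: 0+108+20·9·3=648; k=2: 720+0+20·4·3=960 → min 648 | A_2..A_4: k=2: 0+60+9·4·5=240; k=3: 108+0+9·3·5=243 → min 240 | A_3..A_5: k=3: 0+225+4·3·15=405; k=4: 60+0+4·5·15=360 → min 360.
Length 4: A_1..A_4: k=1: 0+240+20·9·5=1140; k=2: 720+60+20·4·5=1180; k=3: 648+0+20·3·5=948 → min 948 | A_2..A_5: k=2: 0+360+9·4·15=900; k=3: 108+225+9·3·15=738; k=4: 240+0+9·5·15=915 → min 738.
Length 5: A_1..A_5: k=1: 0+738+20·9·15=3438; k=2: 720+360+20·4·15=2280; k=3: 648+225+20·3·15=1773; k=4: 948+0+20·5·15=2448 → min 1773.
Optimal parenthesization: ((A_1 × (A_2 × A_3)) × (A_4 × A_5)) with cost 1773.

1773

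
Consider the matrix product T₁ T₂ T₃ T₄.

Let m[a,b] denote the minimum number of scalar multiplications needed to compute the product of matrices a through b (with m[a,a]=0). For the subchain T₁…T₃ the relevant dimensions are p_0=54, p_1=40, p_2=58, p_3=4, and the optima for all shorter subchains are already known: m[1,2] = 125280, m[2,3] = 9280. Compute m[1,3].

m[1,3] = min over k∈[1,2] of m[1,k]+m[k+1,3]+p_{0}·p_k·p_{3}.
k=1: 0 + 9280 + 54·40·4 = 17920; k=2: 125280 + 0 + 54·58·4 = 137808.
Minimum: 17920 at k=1.

17920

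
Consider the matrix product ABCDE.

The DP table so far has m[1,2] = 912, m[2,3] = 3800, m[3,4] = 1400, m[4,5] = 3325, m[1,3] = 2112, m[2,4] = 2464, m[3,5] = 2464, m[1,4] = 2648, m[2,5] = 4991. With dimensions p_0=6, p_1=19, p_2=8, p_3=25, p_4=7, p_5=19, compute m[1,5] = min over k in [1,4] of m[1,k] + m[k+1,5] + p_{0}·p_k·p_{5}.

3446

m[1,5] = min over k∈[1,4] of m[1,k]+m[k+1,5]+p_{0}·p_k·p_{5}.
k=1: 0 + 4991 + 6·19·19 = 7157; k=2: 912 + 2464 + 6·8·19 = 4288; k=3: 2112 + 3325 + 6·25·19 = 8287; k=4: 2648 + 0 + 6·7·19 = 3446.
Minimum: 3446 at k=4.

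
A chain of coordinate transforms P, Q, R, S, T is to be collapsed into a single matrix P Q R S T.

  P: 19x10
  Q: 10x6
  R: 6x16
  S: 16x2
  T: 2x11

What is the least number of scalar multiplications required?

1110

Adjacent pairs: PQ = 19·10·6 = 1140; QR = 10·6·16 = 960; RS = 6·16·2 = 192; ST = 16·2·11 = 352.
Length 3: P..R: k=1: 0+960+19·10·16=4000; k=2: 1140+0+19·6·16=2964 → min 2964 | Q..S: k=2: 0+192+10·6·2=312; k=3: 960+0+10·16·2=1280 → min 312 | R..T: k=3: 0+352+6·16·11=1408; k=4: 192+0+6·2·11=324 → min 324.
Length 4: P..S: k=1: 0+312+19·10·2=692; k=2: 1140+192+19·6·2=1560; k=3: 2964+0+19·16·2=3572 → min 692 | Q..T: k=2: 0+324+10·6·11=984; k=3: 960+352+10·16·11=3072; k=4: 312+0+10·2·11=532 → min 532.
Length 5: P..T: k=1: 0+532+19·10·11=2622; k=2: 1140+324+19·6·11=2718; k=3: 2964+352+19·16·11=6660; k=4: 692+0+19·2·11=1110 → min 1110.
Optimal order: ((P (Q (R S))) T) with cost 1110.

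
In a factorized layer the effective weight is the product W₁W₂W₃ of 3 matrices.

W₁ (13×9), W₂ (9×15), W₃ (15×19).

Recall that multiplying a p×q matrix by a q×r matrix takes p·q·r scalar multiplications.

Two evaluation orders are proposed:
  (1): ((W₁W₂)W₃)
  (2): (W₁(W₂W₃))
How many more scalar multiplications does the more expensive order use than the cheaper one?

672

Order (1) = ((W₁W₂)W₃): (W₁W₂): 13×9 by 9×15 → 13×15, cost 13·9·15 = 1755; ((W₁W₂)W₃): 13×15 by 15×19 → 13×19, cost 13·15·19 = 3705; cumulative 5460. Total 5460.
Order (2) = (W₁(W₂W₃)): (W₂W₃): 9×15 by 15×19 → 9×19, cost 9·15·19 = 2565; (W₁(W₂W₃)): 13×9 by 9×19 → 13×19, cost 13·9·19 = 2223; cumulative 4788. Total 4788.
Difference: |5460 − 4788| = 672.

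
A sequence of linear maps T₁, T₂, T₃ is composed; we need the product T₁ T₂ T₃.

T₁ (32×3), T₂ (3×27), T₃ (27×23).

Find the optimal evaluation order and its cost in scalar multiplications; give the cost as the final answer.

(T₁ (T₂ T₃)): cost 4071.
((T₁ T₂) T₃): cost 22464.
Optimal: (T₁ (T₂ T₃)) with cost 4071.

4071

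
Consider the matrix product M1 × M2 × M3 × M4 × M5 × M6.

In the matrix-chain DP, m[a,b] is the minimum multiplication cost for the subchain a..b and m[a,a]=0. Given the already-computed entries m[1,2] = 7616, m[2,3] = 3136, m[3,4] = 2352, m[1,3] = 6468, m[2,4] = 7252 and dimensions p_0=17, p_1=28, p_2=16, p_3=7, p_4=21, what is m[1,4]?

8967

m[1,4] = min over k∈[1,3] of m[1,k]+m[k+1,4]+p_{0}·p_k·p_{4}.
k=1: 0 + 7252 + 17·28·21 = 17248; k=2: 7616 + 2352 + 17·16·21 = 15680; k=3: 6468 + 0 + 17·7·21 = 8967.
Minimum: 8967 at k=3.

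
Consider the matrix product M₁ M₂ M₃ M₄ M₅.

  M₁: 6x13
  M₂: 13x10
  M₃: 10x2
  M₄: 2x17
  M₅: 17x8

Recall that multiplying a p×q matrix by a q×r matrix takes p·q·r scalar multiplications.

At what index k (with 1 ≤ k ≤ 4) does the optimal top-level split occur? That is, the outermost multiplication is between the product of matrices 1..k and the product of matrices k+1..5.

3

Adjacent pairs: M₁M₂ = 6·13·10 = 780; M₂M₃ = 13·10·2 = 260; M₃M₄ = 10·2·17 = 340; M₄M₅ = 2·17·8 = 272.
Length 3: M₁..M₃: k=1: 0+260+6·13·2=416; k=2: 780+0+6·10·2=900 → min 416 | M₂..M₄: k=2: 0+340+13·10·17=2550; k=3: 260+0+13·2·17=702 → min 702 | M₃..M₅: k=3: 0+272+10·2·8=432; k=4: 340+0+10·17·8=1700 → min 432.
Length 4: M₁..M₄: k=1: 0+702+6·13·17=2028; k=2: 780+340+6·10·17=2140; k=3: 416+0+6·2·17=620 → min 620 | M₂..M₅: k=2: 0+432+13·10·8=1472; k=3: 260+272+13·2·8=740; k=4: 702+0+13·17·8=2470 → min 740.
Top-level splits: k=1: (M₁..M₁)·(M₂..M₅) → 0+740+6·13·8 = 1364; k=2: (M₁..M₂)·(M₃..M₅) → 780+432+6·10·8 = 1692; k=3: (M₁..M₃)·(M₄..M₅) → 416+272+6·2·8 = 784; k=4: (M₁..M₄)·(M₅..M₅) → 620+0+6·17·8 = 1436.
Best split is after M₃, i.e. k = 3.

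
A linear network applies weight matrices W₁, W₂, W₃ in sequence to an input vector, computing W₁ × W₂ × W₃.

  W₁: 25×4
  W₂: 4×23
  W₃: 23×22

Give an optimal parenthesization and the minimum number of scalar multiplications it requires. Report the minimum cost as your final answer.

4224

(W₁ × (W₂ × W₃)): cost 4224.
((W₁ × W₂) × W₃): cost 14950.
Optimal: (W₁ × (W₂ × W₃)) with cost 4224.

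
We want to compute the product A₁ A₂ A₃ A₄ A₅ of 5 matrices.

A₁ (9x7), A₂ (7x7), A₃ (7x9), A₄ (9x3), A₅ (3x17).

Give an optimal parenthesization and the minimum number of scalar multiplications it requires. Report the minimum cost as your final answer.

Adjacent pairs: A₁A₂ = 9·7·7 = 441; A₂A₃ = 7·7·9 = 441; A₃A₄ = 7·9·3 = 189; A₄A₅ = 9·3·17 = 459.
Length 3: A₁..A₃: k=1: 0+441+9·7·9=1008; k=2: 441+0+9·7·9=1008 → min 1008 | A₂..A₄: k=2: 0+189+7·7·3=336; k=3: 441+0+7·9·3=630 → min 336 | A₃..A₅: k=3: 0+459+7·9·17=1530; k=4: 189+0+7·3·17=546 → min 546.
Length 4: A₁..A₄: k=1: 0+336+9·7·3=525; k=2: 441+189+9·7·3=819; k=3: 1008+0+9·9·3=1251 → min 525 | A₂..A₅: k=2: 0+546+7·7·17=1379; k=3: 441+459+7·9·17=1971; k=4: 336+0+7·3·17=693 → min 693.
Length 5: A₁..A₅: k=1: 0+693+9·7·17=1764; k=2: 441+546+9·7·17=2058; k=3: 1008+459+9·9·17=2844; k=4: 525+0+9·3·17=984 → min 984.
Optimal parenthesization: ((A₁ (A₂ (A₃ A₄))) A₅) with cost 984.

984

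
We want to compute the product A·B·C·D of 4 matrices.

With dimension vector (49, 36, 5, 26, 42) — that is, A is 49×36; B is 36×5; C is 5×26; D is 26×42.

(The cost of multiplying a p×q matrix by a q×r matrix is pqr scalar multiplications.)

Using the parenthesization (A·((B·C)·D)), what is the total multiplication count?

(B·C): 36×5 by 5×26 → 36×26, cost 36·5·26 = 4680
((B·C)·D): 36×26 by 26×42 → 36×42, cost 36·26·42 = 39312; cumulative 43992
(A·((B·C)·D)): 49×36 by 36×42 → 49×42, cost 49·36·42 = 74088; cumulative 118080
Total: 118080 scalar multiplications.

118080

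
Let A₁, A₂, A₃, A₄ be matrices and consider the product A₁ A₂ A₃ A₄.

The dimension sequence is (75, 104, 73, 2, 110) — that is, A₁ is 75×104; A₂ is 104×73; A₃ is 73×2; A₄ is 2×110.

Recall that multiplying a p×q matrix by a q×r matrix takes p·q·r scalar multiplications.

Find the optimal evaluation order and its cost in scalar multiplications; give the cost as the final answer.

47284

Adjacent pairs: A₁A₂ = 75·104·73 = 569400; A₂A₃ = 104·73·2 = 15184; A₃A₄ = 73·2·110 = 16060.
Length 3: A₁..A₃: k=1: 0+15184+75·104·2=30784; k=2: 569400+0+75·73·2=580350 → min 30784 | A₂..A₄: k=2: 0+16060+104·73·110=851180; k=3: 15184+0+104·2·110=38064 → min 38064.
Length 4: A₁..A₄: k=1: 0+38064+75·104·110=896064; k=2: 569400+16060+75·73·110=1187710; k=3: 30784+0+75·2·110=47284 → min 47284.
Optimal parenthesization: ((A₁ (A₂ A₃)) A₄) with cost 47284.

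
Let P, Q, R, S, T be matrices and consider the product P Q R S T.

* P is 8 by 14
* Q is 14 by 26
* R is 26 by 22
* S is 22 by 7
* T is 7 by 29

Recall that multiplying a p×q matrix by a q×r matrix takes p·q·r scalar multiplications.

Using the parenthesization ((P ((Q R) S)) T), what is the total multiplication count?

12572

(Q R): 14×26 by 26×22 → 14×22, cost 14·26·22 = 8008
((Q R) S): 14×22 by 22×7 → 14×7, cost 14·22·7 = 2156; cumulative 10164
(P ((Q R) S)): 8×14 by 14×7 → 8×7, cost 8·14·7 = 784; cumulative 10948
((P ((Q R) S)) T): 8×7 by 7×29 → 8×29, cost 8·7·29 = 1624; cumulative 12572
Total: 12572 scalar multiplications.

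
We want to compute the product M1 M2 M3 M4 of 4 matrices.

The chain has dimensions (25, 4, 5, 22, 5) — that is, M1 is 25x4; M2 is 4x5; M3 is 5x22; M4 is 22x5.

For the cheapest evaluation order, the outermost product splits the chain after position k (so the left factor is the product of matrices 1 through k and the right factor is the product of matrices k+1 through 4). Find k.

Adjacent pairs: M1M2 = 25·4·5 = 500; M2M3 = 4·5·22 = 440; M3M4 = 5·22·5 = 550.
Length 3: M1..M3: k=1: 0+440+25·4·22=2640; k=2: 500+0+25·5·22=3250 → min 2640 | M2..M4: k=2: 0+550+4·5·5=650; k=3: 440+0+4·22·5=880 → min 650.
Top-level splits: k=1: (M1..M1)·(M2..M4) → 0+650+25·4·5 = 1150; k=2: (M1..M2)·(M3..M4) → 500+550+25·5·5 = 1675; k=3: (M1..M3)·(M4..M4) → 2640+0+25·22·5 = 5390.
Best split is after M1, i.e. k = 1.

1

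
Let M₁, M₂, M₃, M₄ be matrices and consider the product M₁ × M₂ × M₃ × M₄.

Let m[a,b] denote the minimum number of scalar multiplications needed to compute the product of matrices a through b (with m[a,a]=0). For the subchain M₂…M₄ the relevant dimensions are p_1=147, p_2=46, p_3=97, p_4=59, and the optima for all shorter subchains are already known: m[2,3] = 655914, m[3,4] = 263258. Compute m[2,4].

m[2,4] = min over k∈[2,3] of m[2,k]+m[k+1,4]+p_{1}·p_k·p_{4}.
k=2: 0 + 263258 + 147·46·59 = 662216; k=3: 655914 + 0 + 147·97·59 = 1497195.
Minimum: 662216 at k=2.

662216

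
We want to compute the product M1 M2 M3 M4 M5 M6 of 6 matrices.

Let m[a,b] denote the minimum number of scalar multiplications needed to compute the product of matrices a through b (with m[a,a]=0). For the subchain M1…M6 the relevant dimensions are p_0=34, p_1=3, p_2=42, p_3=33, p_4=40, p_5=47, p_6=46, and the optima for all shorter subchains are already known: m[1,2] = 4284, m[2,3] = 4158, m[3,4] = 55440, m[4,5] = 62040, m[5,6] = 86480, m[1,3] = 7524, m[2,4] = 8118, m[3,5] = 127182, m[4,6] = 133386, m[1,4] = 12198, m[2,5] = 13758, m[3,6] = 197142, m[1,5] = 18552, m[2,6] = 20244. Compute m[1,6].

m[1,6] = min over k∈[1,5] of m[1,k]+m[k+1,6]+p_{0}·p_k·p_{6}.
k=1: 0 + 20244 + 34·3·46 = 24936; k=2: 4284 + 197142 + 34·42·46 = 267114; k=3: 7524 + 133386 + 34·33·46 = 192522; k=4: 12198 + 86480 + 34·40·46 = 161238; k=5: 18552 + 0 + 34·47·46 = 92060.
Minimum: 24936 at k=1.

24936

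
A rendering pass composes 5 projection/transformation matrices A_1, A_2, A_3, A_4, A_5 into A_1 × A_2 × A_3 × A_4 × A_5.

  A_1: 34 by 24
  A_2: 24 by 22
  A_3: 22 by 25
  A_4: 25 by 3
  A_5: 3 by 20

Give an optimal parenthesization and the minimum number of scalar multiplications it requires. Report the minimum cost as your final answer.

Adjacent pairs: A_1A_2 = 34·24·22 = 17952; A_2A_3 = 24·22·25 = 13200; A_3A_4 = 22·25·3 = 1650; A_4A_5 = 25·3·20 = 1500.
Length 3: A_1..A_3: k=1: 0+13200+34·24·25=33600; k=2: 17952+0+34·22·25=36652 → min 33600 | A_2..A_4: k=2: 0+1650+24·22·3=3234; k=3: 13200+0+24·25·3=15000 → min 3234 | A_3..A_5: k=3: 0+1500+22·25·20=12500; k=4: 1650+0+22·3·20=2970 → min 2970.
Length 4: A_1..A_4: k=1: 0+3234+34·24·3=5682; k=2: 17952+1650+34·22·3=21846; k=3: 33600+0+34·25·3=36150 → min 5682 | A_2..A_5: k=2: 0+2970+24·22·20=13530; k=3: 13200+1500+24·25·20=26700; k=4: 3234+0+24·3·20=4674 → min 4674.
Length 5: A_1..A_5: k=1: 0+4674+34·24·20=20994; k=2: 17952+2970+34·22·20=35882; k=3: 33600+1500+34·25·20=52100; k=4: 5682+0+34·3·20=7722 → min 7722.
Optimal parenthesization: ((A_1 × (A_2 × (A_3 × A_4))) × A_5) with cost 7722.

7722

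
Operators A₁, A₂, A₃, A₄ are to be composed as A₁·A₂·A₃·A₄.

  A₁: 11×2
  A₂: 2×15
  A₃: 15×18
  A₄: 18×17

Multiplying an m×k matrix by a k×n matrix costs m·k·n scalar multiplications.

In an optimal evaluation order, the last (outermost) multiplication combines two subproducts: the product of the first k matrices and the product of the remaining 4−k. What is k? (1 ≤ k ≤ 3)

1

Adjacent pairs: A₁A₂ = 11·2·15 = 330; A₂A₃ = 2·15·18 = 540; A₃A₄ = 15·18·17 = 4590.
Length 3: A₁..A₃: k=1: 0+540+11·2·18=936; k=2: 330+0+11·15·18=3300 → min 936 | A₂..A₄: k=2: 0+4590+2·15·17=5100; k=3: 540+0+2·18·17=1152 → min 1152.
Top-level splits: k=1: (A₁..A₁)·(A₂..A₄) → 0+1152+11·2·17 = 1526; k=2: (A₁..A₂)·(A₃..A₄) → 330+4590+11·15·17 = 7725; k=3: (A₁..A₃)·(A₄..A₄) → 936+0+11·18·17 = 4302.
Best split is after A₁, i.e. k = 1.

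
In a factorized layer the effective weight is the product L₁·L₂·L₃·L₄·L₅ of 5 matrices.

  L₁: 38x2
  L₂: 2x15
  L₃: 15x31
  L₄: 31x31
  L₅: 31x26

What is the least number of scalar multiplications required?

6440

Adjacent pairs: L₁L₂ = 38·2·15 = 1140; L₂L₃ = 2·15·31 = 930; L₃L₄ = 15·31·31 = 14415; L₄L₅ = 31·31·26 = 24986.
Length 3: L₁..L₃: k=1: 0+930+38·2·31=3286; k=2: 1140+0+38·15·31=18810 → min 3286 | L₂..L₄: k=2: 0+14415+2·15·31=15345; k=3: 930+0+2·31·31=2852 → min 2852 | L₃..L₅: k=3: 0+24986+15·31·26=37076; k=4: 14415+0+15·31·26=26505 → min 26505.
Length 4: L₁..L₄: k=1: 0+2852+38·2·31=5208; k=2: 1140+14415+38·15·31=33225; k=3: 3286+0+38·31·31=39804 → min 5208 | L₂..L₅: k=2: 0+26505+2·15·26=27285; k=3: 930+24986+2·31·26=27528; k=4: 2852+0+2·31·26=4464 → min 4464.
Length 5: L₁..L₅: k=1: 0+4464+38·2·26=6440; k=2: 1140+26505+38·15·26=42465; k=3: 3286+24986+38·31·26=58900; k=4: 5208+0+38·31·26=35836 → min 6440.
Optimal order: (L₁·(((L₂·L₃)·L₄)·L₅)) with cost 6440.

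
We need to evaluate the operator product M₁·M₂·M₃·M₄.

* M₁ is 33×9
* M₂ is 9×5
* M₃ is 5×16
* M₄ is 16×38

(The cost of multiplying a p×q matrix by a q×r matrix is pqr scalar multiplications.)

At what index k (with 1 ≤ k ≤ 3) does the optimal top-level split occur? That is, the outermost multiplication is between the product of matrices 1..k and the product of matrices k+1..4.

Adjacent pairs: M₁M₂ = 33·9·5 = 1485; M₂M₃ = 9·5·16 = 720; M₃M₄ = 5·16·38 = 3040.
Length 3: M₁..M₃: k=1: 0+720+33·9·16=5472; k=2: 1485+0+33·5·16=4125 → min 4125 | M₂..M₄: k=2: 0+3040+9·5·38=4750; k=3: 720+0+9·16·38=6192 → min 4750.
Top-level splits: k=1: (M₁..M₁)·(M₂..M₄) → 0+4750+33·9·38 = 16036; k=2: (M₁..M₂)·(M₃..M₄) → 1485+3040+33·5·38 = 10795; k=3: (M₁..M₃)·(M₄..M₄) → 4125+0+33·16·38 = 24189.
Best split is after M₂, i.e. k = 2.

2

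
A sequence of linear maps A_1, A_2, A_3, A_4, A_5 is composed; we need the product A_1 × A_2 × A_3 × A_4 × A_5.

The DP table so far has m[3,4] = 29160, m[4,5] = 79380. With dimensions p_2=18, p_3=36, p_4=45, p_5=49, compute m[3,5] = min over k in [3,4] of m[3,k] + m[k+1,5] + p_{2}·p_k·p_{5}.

68850

m[3,5] = min over k∈[3,4] of m[3,k]+m[k+1,5]+p_{2}·p_k·p_{5}.
k=3: 0 + 79380 + 18·36·49 = 111132; k=4: 29160 + 0 + 18·45·49 = 68850.
Minimum: 68850 at k=4.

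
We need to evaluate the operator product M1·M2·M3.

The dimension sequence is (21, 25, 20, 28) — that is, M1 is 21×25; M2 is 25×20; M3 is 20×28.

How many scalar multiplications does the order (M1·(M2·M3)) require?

28700

(M2·M3): 25×20 by 20×28 → 25×28, cost 25·20·28 = 14000
(M1·(M2·M3)): 21×25 by 25×28 → 21×28, cost 21·25·28 = 14700; cumulative 28700
Total: 28700 scalar multiplications.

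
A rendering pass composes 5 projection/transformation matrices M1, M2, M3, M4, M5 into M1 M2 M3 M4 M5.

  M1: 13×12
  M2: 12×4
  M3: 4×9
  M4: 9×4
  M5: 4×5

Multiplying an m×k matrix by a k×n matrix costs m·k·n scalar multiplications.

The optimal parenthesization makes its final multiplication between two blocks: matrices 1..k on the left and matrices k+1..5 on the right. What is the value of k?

Adjacent pairs: M1M2 = 13·12·4 = 624; M2M3 = 12·4·9 = 432; M3M4 = 4·9·4 = 144; M4M5 = 9·4·5 = 180.
Length 3: M1..M3: k=1: 0+432+13·12·9=1836; k=2: 624+0+13·4·9=1092 → min 1092 | M2..M4: k=2: 0+144+12·4·4=336; k=3: 432+0+12·9·4=864 → min 336 | M3..M5: k=3: 0+180+4·9·5=360; k=4: 144+0+4·4·5=224 → min 224.
Length 4: M1..M4: k=1: 0+336+13·12·4=960; k=2: 624+144+13·4·4=976; k=3: 1092+0+13·9·4=1560 → min 960 | M2..M5: k=2: 0+224+12·4·5=464; k=3: 432+180+12·9·5=1152; k=4: 336+0+12·4·5=576 → min 464.
Top-level splits: k=1: (M1..M1)·(M2..M5) → 0+464+13·12·5 = 1244; k=2: (M1..M2)·(M3..M5) → 624+224+13·4·5 = 1108; k=3: (M1..M3)·(M4..M5) → 1092+180+13·9·5 = 1857; k=4: (M1..M4)·(M5..M5) → 960+0+13·4·5 = 1220.
Best split is after M2, i.e. k = 2.

2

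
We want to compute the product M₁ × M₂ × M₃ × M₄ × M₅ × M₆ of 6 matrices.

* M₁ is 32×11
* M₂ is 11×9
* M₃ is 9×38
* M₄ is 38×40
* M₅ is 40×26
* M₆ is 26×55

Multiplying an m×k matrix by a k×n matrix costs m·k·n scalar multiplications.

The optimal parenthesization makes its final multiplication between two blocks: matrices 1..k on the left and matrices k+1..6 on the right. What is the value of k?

2

Adjacent pairs: M₁M₂ = 32·11·9 = 3168; M₂M₃ = 11·9·38 = 3762; M₃M₄ = 9·38·40 = 13680; M₄M₅ = 38·40·26 = 39520; M₅M₆ = 40·26·55 = 57200.
Length 3: M₁..M₃: k=1: 0+3762+32·11·38=17138; k=2: 3168+0+32·9·38=14112 → min 14112 | M₂..M₄: k=2: 0+13680+11·9·40=17640; k=3: 3762+0+11·38·40=20482 → min 17640 | M₃..M₅: k=3: 0+39520+9·38·26=48412; k=4: 13680+0+9·40·26=23040 → min 23040 | M₄..M₆: k=4: 0+57200+38·40·55=140800; k=5: 39520+0+38·26·55=93860 → min 93860.
Length 4: M₁..M₄: k=1: 0+17640+32·11·40=31720; k=2: 3168+13680+32·9·40=28368; k=3: 14112+0+32·38·40=62752 → min 28368 | M₂..M₅: k=2: 0+23040+11·9·26=25614; k=3: 3762+39520+11·38·26=54150; k=4: 17640+0+11·40·26=29080 → min 25614 | M₃..M₆: k=3: 0+93860+9·38·55=112670; k=4: 13680+57200+9·40·55=90680; k=5: 23040+0+9·26·55=35910 → min 35910.
Length 5: M₁..M₅: k=1: 0+25614+32·11·26=34766; k=2: 3168+23040+32·9·26=33696; k=3: 14112+39520+32·38·26=85248; k=4: 28368+0+32·40·26=61648 → min 33696 | M₂..M₆: k=2: 0+35910+11·9·55=41355; k=3: 3762+93860+11·38·55=120612; k=4: 17640+57200+11·40·55=99040; k=5: 25614+0+11·26·55=41344 → min 41344.
Top-level splits: k=1: (M₁..M₁)·(M₂..M₆) → 0+41344+32·11·55 = 60704; k=2: (M₁..M₂)·(M₃..M₆) → 3168+35910+32·9·55 = 54918; k=3: (M₁..M₃)·(M₄..M₆) → 14112+93860+32·38·55 = 174852; k=4: (M₁..M₄)·(M₅..M₆) → 28368+57200+32·40·55 = 155968; k=5: (M₁..M₅)·(M₆..M₆) → 33696+0+32·26·55 = 79456.
Best split is after M₂, i.e. k = 2.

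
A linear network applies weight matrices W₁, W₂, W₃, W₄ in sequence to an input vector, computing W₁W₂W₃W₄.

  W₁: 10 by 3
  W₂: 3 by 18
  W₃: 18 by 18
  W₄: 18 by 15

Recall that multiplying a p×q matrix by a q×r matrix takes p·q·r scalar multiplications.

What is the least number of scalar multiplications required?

2232

Adjacent pairs: W₁W₂ = 10·3·18 = 540; W₂W₃ = 3·18·18 = 972; W₃W₄ = 18·18·15 = 4860.
Length 3: W₁..W₃: k=1: 0+972+10·3·18=1512; k=2: 540+0+10·18·18=3780 → min 1512 | W₂..W₄: k=2: 0+4860+3·18·15=5670; k=3: 972+0+3·18·15=1782 → min 1782.
Length 4: W₁..W₄: k=1: 0+1782+10·3·15=2232; k=2: 540+4860+10·18·15=8100; k=3: 1512+0+10·18·15=4212 → min 2232.
Optimal order: (W₁((W₂W₃)W₄)) with cost 2232.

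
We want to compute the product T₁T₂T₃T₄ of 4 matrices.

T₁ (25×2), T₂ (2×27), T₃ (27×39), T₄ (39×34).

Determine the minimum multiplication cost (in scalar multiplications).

6458

Adjacent pairs: T₁T₂ = 25·2·27 = 1350; T₂T₃ = 2·27·39 = 2106; T₃T₄ = 27·39·34 = 35802.
Length 3: T₁..T₃: k=1: 0+2106+25·2·39=4056; k=2: 1350+0+25·27·39=27675 → min 4056 | T₂..T₄: k=2: 0+35802+2·27·34=37638; k=3: 2106+0+2·39·34=4758 → min 4758.
Length 4: T₁..T₄: k=1: 0+4758+25·2·34=6458; k=2: 1350+35802+25·27·34=60102; k=3: 4056+0+25·39·34=37206 → min 6458.
Optimal order: (T₁((T₂T₃)T₄)) with cost 6458.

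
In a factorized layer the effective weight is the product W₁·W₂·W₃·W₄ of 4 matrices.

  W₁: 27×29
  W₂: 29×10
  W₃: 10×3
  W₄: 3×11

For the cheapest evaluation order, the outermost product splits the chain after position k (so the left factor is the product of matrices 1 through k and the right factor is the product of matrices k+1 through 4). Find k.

Adjacent pairs: W₁W₂ = 27·29·10 = 7830; W₂W₃ = 29·10·3 = 870; W₃W₄ = 10·3·11 = 330.
Length 3: W₁..W₃: k=1: 0+870+27·29·3=3219; k=2: 7830+0+27·10·3=8640 → min 3219 | W₂..W₄: k=2: 0+330+29·10·11=3520; k=3: 870+0+29·3·11=1827 → min 1827.
Top-level splits: k=1: (W₁..W₁)·(W₂..W₄) → 0+1827+27·29·11 = 10440; k=2: (W₁..W₂)·(W₃..W₄) → 7830+330+27·10·11 = 11130; k=3: (W₁..W₃)·(W₄..W₄) → 3219+0+27·3·11 = 4110.
Best split is after W₃, i.e. k = 3.

3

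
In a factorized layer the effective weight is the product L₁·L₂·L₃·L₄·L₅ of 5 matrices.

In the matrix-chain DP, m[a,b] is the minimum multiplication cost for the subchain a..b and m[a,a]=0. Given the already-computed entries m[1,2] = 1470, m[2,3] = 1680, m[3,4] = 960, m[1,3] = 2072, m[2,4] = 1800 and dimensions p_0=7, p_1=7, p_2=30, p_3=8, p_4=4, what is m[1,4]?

1996

m[1,4] = min over k∈[1,3] of m[1,k]+m[k+1,4]+p_{0}·p_k·p_{4}.
k=1: 0 + 1800 + 7·7·4 = 1996; k=2: 1470 + 960 + 7·30·4 = 3270; k=3: 2072 + 0 + 7·8·4 = 2296.
Minimum: 1996 at k=1.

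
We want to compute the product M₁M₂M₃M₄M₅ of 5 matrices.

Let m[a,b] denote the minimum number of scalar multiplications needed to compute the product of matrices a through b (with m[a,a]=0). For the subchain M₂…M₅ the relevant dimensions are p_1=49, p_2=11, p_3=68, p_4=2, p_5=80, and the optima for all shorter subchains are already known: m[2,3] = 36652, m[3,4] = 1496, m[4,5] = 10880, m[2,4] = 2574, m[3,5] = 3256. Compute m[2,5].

10414

m[2,5] = min over k∈[2,4] of m[2,k]+m[k+1,5]+p_{1}·p_k·p_{5}.
k=2: 0 + 3256 + 49·11·80 = 46376; k=3: 36652 + 10880 + 49·68·80 = 314092; k=4: 2574 + 0 + 49·2·80 = 10414.
Minimum: 10414 at k=4.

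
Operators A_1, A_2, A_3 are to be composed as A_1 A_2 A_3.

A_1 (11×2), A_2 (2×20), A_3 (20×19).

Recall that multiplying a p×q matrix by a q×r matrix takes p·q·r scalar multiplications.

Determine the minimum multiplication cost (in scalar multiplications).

Order (A_1 (A_2 A_3)): (A_2 A_3): 2×20 by 20×19 → 2×19, cost 2·20·19 = 760; (A_1 (A_2 A_3)): 11×2 by 2×19 → 11×19, cost 11·2·19 = 418; cumulative 1178. Total 1178.
Order ((A_1 A_2) A_3): (A_1 A_2): 11×2 by 2×20 → 11×20, cost 11·2·20 = 440; ((A_1 A_2) A_3): 11×20 by 20×19 → 11×19, cost 11·20·19 = 4180; cumulative 4620. Total 4620.
Minimum: 1178.

1178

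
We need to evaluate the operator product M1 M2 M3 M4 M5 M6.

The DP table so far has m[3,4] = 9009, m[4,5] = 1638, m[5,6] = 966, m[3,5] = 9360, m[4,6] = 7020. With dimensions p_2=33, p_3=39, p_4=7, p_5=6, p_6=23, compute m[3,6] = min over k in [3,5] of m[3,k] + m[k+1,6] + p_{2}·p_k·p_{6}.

13914

m[3,6] = min over k∈[3,5] of m[3,k]+m[k+1,6]+p_{2}·p_k·p_{6}.
k=3: 0 + 7020 + 33·39·23 = 36621; k=4: 9009 + 966 + 33·7·23 = 15288; k=5: 9360 + 0 + 33·6·23 = 13914.
Minimum: 13914 at k=5.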